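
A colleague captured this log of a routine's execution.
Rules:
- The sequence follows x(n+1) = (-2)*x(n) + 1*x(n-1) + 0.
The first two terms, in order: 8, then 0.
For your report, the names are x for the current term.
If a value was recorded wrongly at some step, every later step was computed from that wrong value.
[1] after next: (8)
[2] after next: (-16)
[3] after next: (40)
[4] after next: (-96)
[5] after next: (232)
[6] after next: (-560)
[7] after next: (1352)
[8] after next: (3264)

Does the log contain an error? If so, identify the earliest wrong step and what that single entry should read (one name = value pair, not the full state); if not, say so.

step 8, x = -3264

1. x = -2*(0) + (1)*(8) + (0) = 8 (verified)
2. x = -2*(8) + (1)*(0) + (0) = -16 (agrees with the log)
3. x = -2*(-16) + (1)*(8) + (0) = 40 (in agreement)
4. x = -2*(40) + (1)*(-16) + (0) = -96 (checks out)
5. x = -2*(-96) + (1)*(40) + (0) = 232 (checks out)
6. x = -2*(232) + (1)*(-96) + (0) = -560 (matches)
7. x = -2*(-560) + (1)*(232) + (0) = 1352 (verified)
8. x = -2*(1352) + (1)*(-560) + (0) = -3264 (this is not what the log shows)
The earliest wrong entry is at step 8: it should read x = -3264.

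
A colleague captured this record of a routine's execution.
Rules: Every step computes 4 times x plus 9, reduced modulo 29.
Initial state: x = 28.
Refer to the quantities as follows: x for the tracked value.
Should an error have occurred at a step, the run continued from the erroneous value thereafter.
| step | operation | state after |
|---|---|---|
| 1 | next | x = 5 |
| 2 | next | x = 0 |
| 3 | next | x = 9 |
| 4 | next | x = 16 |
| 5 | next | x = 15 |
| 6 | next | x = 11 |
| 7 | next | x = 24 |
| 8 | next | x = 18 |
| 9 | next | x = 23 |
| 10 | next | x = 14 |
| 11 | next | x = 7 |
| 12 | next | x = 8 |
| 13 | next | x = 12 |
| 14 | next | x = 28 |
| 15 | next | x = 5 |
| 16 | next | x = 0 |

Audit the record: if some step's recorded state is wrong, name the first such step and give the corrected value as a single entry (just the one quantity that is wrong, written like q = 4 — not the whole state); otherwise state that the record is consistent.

no error

step 1: x = (4*28 + 9) mod 29 = 5 -> checks out
step 2: x = (4*5 + 9) mod 29 = 0 -> matches
step 3: x = (4*0 + 9) mod 29 = 9 -> same as recorded
step 4: x = (4*9 + 9) mod 29 = 16 -> verified
step 5: x = (4*16 + 9) mod 29 = 15 -> agrees with the record
step 6: x = (4*15 + 9) mod 29 = 11 -> checks out
step 7: x = (4*11 + 9) mod 29 = 24 -> same as recorded
step 8: x = (4*24 + 9) mod 29 = 18 -> in agreement
step 9: x = (4*18 + 9) mod 29 = 23 -> consistent with the record
step 10: x = (4*23 + 9) mod 29 = 14 -> confirmed correct
step 11: x = (4*14 + 9) mod 29 = 7 -> matches
step 12: x = (4*7 + 9) mod 29 = 8 -> matches
step 13: x = (4*8 + 9) mod 29 = 12 -> checks out
step 14: x = (4*12 + 9) mod 29 = 28 -> matches
step 15: x = (4*28 + 9) mod 29 = 5 -> exactly as logged
step 16: x = (4*5 + 9) mod 29 = 0 -> agrees with the record
The recomputation confirms every line.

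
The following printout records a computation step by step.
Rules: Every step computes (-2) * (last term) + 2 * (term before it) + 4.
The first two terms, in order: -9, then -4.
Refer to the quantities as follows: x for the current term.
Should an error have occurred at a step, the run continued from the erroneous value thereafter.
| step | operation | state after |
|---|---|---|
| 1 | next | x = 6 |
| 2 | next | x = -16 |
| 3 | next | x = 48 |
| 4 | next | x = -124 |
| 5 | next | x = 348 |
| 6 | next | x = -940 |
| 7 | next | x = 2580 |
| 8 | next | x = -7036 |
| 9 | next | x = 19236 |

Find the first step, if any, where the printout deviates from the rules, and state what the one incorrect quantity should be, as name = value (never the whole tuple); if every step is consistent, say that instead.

Recomputing the run from the initial state:
step 1: x = -6
step 2: x = 8
step 3: x = -24
step 4: x = 68
step 5: x = -180
step 6: x = 500
step 7: x = -1356
step 8: x = 3716
step 9: x = -10140
The first disagreement with the printout is at step 1, where the value should be x = -6.

step 1, x = -6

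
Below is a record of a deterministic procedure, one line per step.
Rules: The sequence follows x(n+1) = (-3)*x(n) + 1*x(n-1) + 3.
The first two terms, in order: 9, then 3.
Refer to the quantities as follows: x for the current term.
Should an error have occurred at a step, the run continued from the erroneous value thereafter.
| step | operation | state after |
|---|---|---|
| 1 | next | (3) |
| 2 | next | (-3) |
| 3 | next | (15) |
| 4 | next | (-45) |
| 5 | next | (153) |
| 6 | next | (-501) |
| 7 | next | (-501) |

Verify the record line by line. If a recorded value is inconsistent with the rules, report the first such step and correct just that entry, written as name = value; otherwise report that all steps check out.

Recomputing the run from the initial state:
step 1: x = 3
step 2: x = -3
step 3: x = 15
step 4: x = -45
step 5: x = 153
step 6: x = -501
step 7: x = 1659
The first disagreement with the record is at step 7, where the value should be x = 1659.

step 7, x = 1659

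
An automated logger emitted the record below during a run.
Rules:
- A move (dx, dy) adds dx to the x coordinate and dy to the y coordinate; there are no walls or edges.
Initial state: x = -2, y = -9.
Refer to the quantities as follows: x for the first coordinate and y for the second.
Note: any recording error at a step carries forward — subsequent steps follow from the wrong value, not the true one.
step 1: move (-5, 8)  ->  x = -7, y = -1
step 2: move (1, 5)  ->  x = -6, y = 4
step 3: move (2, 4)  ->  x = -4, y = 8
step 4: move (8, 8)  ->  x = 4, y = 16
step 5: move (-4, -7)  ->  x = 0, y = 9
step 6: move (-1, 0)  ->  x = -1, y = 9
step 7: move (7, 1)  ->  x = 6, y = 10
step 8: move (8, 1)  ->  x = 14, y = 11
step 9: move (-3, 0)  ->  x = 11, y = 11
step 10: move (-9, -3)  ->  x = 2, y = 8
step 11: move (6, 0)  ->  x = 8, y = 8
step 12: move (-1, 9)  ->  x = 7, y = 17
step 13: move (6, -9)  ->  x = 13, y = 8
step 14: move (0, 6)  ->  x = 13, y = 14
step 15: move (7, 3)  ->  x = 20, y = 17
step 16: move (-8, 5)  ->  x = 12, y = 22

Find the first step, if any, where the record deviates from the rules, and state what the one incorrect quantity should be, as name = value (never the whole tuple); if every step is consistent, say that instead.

Recomputing the run from the initial state:
step 1: x = -7, y = -1
step 2: x = -6, y = 4
step 3: x = -4, y = 8
step 4: x = 4, y = 16
step 5: x = 0, y = 9
step 6: x = -1, y = 9
step 7: x = 6, y = 10
step 8: x = 14, y = 11
step 9: x = 11, y = 11
step 10: x = 2, y = 8
step 11: x = 8, y = 8
step 12: x = 7, y = 17
step 13: x = 13, y = 8
step 14: x = 13, y = 14
step 15: x = 20, y = 17
step 16: x = 12, y = 22
This matches the record at every step.

no error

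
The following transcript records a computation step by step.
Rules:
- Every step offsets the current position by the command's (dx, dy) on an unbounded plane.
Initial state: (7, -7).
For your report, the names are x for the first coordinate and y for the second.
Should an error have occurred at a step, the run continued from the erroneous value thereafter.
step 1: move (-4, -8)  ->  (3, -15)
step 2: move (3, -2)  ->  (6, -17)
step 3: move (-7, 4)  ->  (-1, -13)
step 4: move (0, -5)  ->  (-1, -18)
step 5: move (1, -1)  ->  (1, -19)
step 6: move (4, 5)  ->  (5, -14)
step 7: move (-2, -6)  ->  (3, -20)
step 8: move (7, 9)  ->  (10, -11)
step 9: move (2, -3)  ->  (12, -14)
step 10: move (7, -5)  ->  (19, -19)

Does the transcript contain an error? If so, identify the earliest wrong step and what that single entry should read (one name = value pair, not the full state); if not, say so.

step 5, x = 0

Step 1: x = 7 + (-4) = 3, y = -7 + (-8) = -15 — no discrepancy.
Step 2: x = 3 + (3) = 6, y = -15 + (-2) = -17 — exactly as logged.
Step 3: x = 6 + (-7) = -1, y = -17 + (4) = -13 — in agreement.
Step 4: x = -1 + (0) = -1, y = -13 + (-5) = -18 — consistent with the transcript.
Step 5: x = -1 + (1) = 0, y = -18 + (-1) = -19 — a discrepancy with the transcript.
The audit stops at step 5: the recorded entry is wrong and should be x = 0.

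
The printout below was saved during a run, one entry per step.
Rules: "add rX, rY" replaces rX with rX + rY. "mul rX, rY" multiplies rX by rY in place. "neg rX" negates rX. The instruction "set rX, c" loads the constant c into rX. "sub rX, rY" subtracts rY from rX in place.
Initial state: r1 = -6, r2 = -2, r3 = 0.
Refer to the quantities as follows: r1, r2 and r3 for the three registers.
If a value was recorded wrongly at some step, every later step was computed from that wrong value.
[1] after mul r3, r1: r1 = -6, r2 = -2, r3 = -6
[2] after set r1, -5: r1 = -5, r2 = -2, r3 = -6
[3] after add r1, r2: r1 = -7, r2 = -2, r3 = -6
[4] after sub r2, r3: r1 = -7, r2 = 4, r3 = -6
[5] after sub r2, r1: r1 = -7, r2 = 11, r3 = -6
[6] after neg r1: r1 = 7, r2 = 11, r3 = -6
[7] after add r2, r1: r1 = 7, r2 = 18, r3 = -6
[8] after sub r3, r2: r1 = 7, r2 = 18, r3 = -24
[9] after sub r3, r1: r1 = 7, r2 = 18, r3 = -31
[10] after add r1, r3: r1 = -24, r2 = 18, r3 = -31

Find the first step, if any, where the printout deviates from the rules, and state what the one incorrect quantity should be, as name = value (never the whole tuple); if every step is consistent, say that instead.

Recomputing the run from the initial state:
step 1: r1 = -6, r2 = -2, r3 = 0
step 2: r1 = -5, r2 = -2, r3 = 0
step 3: r1 = -7, r2 = -2, r3 = 0
step 4: r1 = -7, r2 = -2, r3 = 0
step 5: r1 = -7, r2 = 5, r3 = 0
step 6: r1 = 7, r2 = 5, r3 = 0
step 7: r1 = 7, r2 = 12, r3 = 0
step 8: r1 = 7, r2 = 12, r3 = -12
step 9: r1 = 7, r2 = 12, r3 = -19
step 10: r1 = -12, r2 = 12, r3 = -19
The first disagreement with the printout is at step 1, where the value should be r3 = 0.

step 1, r3 = 0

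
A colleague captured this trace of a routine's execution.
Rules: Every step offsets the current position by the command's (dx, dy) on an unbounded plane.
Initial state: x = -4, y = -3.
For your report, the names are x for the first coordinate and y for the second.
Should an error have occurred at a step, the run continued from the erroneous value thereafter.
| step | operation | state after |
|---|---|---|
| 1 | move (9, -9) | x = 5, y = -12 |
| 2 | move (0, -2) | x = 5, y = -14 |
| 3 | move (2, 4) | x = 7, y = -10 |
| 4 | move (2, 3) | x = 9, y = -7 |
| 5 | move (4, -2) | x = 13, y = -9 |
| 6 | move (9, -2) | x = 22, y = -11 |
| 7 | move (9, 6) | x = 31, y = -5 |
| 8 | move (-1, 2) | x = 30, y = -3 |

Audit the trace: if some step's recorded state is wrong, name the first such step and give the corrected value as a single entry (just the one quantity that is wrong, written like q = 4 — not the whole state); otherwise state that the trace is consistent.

Recomputing the run from the initial state:
step 1: x = 5, y = -12
step 2: x = 5, y = -14
step 3: x = 7, y = -10
step 4: x = 9, y = -7
step 5: x = 13, y = -9
step 6: x = 22, y = -11
step 7: x = 31, y = -5
step 8: x = 30, y = -3
This matches the trace at every step.

no error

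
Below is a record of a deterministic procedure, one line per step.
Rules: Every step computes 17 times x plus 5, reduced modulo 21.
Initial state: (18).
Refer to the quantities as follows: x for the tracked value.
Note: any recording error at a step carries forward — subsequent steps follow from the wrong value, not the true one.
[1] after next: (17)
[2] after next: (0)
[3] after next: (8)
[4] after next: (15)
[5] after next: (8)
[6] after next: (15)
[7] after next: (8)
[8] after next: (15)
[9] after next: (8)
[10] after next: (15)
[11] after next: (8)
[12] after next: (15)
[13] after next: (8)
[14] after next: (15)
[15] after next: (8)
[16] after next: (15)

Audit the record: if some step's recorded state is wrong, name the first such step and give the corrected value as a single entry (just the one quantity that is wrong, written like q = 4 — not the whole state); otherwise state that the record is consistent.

step 3, x = 5

1. x = (17*18 + 5) mod 21 = 17 (matches)
2. x = (17*17 + 5) mod 21 = 0 (consistent with the record)
3. x = (17*0 + 5) mod 21 = 5 (the record has a different value)
The earliest wrong entry is at step 3: it should read x = 5.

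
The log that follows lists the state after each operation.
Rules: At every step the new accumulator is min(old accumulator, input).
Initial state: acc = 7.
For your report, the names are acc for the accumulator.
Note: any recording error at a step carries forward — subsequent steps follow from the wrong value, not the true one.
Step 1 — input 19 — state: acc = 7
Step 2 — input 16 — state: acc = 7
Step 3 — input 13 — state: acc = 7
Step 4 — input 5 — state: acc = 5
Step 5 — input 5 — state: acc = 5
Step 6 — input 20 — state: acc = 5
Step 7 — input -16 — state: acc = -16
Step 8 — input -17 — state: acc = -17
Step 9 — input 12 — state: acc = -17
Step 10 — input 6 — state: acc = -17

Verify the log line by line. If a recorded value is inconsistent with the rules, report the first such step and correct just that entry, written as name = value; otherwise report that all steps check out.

no error

step 1: acc = min(7, 19) = 7 -> exactly as logged
step 2: acc = min(7, 16) = 7 -> confirmed correct
step 3: acc = min(7, 13) = 7 -> agrees with the log
step 4: acc = min(7, 5) = 5 -> same as recorded
step 5: acc = min(5, 5) = 5 -> agrees with the log
step 6: acc = min(5, 20) = 5 -> agrees with the log
step 7: acc = min(5, -16) = -16 -> confirmed correct
step 8: acc = min(-16, -17) = -17 -> same as recorded
step 9: acc = min(-17, 12) = -17 -> exactly as logged
step 10: acc = min(-17, 6) = -17 -> checks out
All entries verified; no error found.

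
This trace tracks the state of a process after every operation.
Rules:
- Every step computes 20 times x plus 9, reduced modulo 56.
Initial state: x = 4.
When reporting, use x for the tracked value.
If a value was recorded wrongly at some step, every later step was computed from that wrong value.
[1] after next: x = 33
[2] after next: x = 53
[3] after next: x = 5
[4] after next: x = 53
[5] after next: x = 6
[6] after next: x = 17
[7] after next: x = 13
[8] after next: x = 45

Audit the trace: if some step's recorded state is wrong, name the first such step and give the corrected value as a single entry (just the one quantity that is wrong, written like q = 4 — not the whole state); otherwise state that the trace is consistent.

1. x = (20*4 + 9) mod 56 = 33 (agrees with the trace)
2. x = (20*33 + 9) mod 56 = 53 (exactly as logged)
3. x = (20*53 + 9) mod 56 = 5 (checks out)
4. x = (20*5 + 9) mod 56 = 53 (checks out)
5. x = (20*53 + 9) mod 56 = 5 (a discrepancy with the trace)
The earliest wrong entry is at step 5: it should read x = 5.

step 5, x = 5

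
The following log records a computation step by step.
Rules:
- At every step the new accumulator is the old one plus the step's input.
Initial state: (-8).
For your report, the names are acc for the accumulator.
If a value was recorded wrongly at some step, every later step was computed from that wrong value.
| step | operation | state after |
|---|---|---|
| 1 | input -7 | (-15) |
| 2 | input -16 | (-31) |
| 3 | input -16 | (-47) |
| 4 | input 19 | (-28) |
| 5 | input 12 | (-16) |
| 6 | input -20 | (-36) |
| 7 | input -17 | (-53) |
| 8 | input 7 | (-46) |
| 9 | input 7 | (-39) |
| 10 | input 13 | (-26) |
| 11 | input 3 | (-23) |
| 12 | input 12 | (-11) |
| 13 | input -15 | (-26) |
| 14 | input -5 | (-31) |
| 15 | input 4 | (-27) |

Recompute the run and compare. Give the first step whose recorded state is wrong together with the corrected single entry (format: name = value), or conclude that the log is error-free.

no error

Step 1: acc = -8 + -7 = -15 — no discrepancy.
Step 2: acc = -15 + -16 = -31 — same as recorded.
Step 3: acc = -31 + -16 = -47 — checks out.
Step 4: acc = -47 + 19 = -28 — checks out.
Step 5: acc = -28 + 12 = -16 — in agreement.
Step 6: acc = -16 + -20 = -36 — checks out.
Step 7: acc = -36 + -17 = -53 — confirmed correct.
Step 8: acc = -53 + 7 = -46 — same as recorded.
Step 9: acc = -46 + 7 = -39 — verified.
Step 10: acc = -39 + 13 = -26 — verified.
Step 11: acc = -26 + 3 = -23 — exactly as logged.
Step 12: acc = -23 + 12 = -11 — agrees with the log.
Step 13: acc = -11 + -15 = -26 — no discrepancy.
Step 14: acc = -26 + -5 = -31 — checks out.
Step 15: acc = -31 + 4 = -27 — exactly as logged.
The recomputation confirms every line.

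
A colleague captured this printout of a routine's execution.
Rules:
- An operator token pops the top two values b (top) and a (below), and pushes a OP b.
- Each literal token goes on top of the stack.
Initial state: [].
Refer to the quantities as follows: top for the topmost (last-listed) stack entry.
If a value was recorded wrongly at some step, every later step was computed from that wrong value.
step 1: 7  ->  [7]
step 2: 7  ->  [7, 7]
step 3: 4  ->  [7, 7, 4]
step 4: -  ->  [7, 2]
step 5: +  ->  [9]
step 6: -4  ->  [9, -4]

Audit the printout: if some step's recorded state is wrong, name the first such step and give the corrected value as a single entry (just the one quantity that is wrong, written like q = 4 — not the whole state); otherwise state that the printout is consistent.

step 4, top = 3

Recomputing the run from the initial state:
step 1: [7]
step 2: [7, 7]
step 3: [7, 7, 4]
step 4: [7, 3]
step 5: [10]
step 6: [10, -4]
The first disagreement with the printout is at step 4, where the value should be top = 3.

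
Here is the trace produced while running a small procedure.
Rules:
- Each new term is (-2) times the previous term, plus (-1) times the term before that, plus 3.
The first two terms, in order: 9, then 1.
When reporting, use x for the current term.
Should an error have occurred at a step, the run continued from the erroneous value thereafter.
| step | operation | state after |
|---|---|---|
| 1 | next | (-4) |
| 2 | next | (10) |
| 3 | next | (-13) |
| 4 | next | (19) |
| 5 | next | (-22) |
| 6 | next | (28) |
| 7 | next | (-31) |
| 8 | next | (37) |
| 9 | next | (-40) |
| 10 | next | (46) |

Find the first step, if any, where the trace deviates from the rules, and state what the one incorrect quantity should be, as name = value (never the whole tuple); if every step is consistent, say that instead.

step 1, x = -8

step 1: x = -2*(1) + (-1)*(9) + (3) = -8 -> the recorded entry deviates here
Conclusion: step 1 carries the first error; the entry should be x = -8.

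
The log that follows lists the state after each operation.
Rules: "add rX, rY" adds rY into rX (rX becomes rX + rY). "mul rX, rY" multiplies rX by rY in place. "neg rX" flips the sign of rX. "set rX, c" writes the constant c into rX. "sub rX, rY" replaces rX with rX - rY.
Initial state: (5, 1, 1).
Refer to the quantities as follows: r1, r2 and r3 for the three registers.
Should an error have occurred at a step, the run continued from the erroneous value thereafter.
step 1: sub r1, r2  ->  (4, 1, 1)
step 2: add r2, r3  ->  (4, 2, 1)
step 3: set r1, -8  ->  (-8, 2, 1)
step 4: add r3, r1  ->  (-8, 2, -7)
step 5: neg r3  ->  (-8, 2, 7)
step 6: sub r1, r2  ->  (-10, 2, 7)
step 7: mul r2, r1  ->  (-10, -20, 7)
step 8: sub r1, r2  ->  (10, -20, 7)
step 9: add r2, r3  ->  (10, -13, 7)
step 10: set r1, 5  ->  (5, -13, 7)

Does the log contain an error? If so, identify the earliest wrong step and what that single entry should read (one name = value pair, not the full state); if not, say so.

no error

Recomputing the run from the initial state:
step 1: r1 = 4, r2 = 1, r3 = 1
step 2: r1 = 4, r2 = 2, r3 = 1
step 3: r1 = -8, r2 = 2, r3 = 1
step 4: r1 = -8, r2 = 2, r3 = -7
step 5: r1 = -8, r2 = 2, r3 = 7
step 6: r1 = -10, r2 = 2, r3 = 7
step 7: r1 = -10, r2 = -20, r3 = 7
step 8: r1 = 10, r2 = -20, r3 = 7
step 9: r1 = 10, r2 = -13, r3 = 7
step 10: r1 = 5, r2 = -13, r3 = 7
This matches the log at every step.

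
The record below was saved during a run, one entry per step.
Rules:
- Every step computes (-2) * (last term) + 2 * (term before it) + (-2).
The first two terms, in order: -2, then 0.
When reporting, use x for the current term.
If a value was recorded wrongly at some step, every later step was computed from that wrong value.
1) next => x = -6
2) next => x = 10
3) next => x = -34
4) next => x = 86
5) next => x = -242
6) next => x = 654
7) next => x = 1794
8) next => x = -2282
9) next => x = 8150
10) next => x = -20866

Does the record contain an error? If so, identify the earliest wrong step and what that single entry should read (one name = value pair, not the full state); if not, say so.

Recomputing the run from the initial state:
step 1: x = -6
step 2: x = 10
step 3: x = -34
step 4: x = 86
step 5: x = -242
step 6: x = 654
step 7: x = -1794
step 8: x = 4894
step 9: x = -13378
step 10: x = 36542
The first disagreement with the record is at step 7, where the value should be x = -1794.

step 7, x = -1794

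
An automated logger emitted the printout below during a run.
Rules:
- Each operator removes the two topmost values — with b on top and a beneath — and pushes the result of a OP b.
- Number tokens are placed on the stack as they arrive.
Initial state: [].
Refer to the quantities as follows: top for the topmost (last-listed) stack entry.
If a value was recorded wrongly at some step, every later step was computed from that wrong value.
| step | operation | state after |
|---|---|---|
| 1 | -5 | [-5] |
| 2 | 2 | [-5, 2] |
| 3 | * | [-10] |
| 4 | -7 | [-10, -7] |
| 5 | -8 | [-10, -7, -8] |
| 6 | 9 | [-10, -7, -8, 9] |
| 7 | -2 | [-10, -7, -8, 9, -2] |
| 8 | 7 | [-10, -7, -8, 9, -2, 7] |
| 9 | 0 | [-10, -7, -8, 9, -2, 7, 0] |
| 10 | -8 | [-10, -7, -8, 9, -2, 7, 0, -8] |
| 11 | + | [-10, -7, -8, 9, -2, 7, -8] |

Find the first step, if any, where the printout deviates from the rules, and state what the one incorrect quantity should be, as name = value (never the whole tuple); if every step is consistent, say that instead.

Recomputing the run from the initial state:
step 1: [-5]
step 2: [-5, 2]
step 3: [-10]
step 4: [-10, -7]
step 5: [-10, -7, -8]
step 6: [-10, -7, -8, 9]
step 7: [-10, -7, -8, 9, -2]
step 8: [-10, -7, -8, 9, -2, 7]
step 9: [-10, -7, -8, 9, -2, 7, 0]
step 10: [-10, -7, -8, 9, -2, 7, 0, -8]
step 11: [-10, -7, -8, 9, -2, 7, -8]
This matches the printout at every step.

no error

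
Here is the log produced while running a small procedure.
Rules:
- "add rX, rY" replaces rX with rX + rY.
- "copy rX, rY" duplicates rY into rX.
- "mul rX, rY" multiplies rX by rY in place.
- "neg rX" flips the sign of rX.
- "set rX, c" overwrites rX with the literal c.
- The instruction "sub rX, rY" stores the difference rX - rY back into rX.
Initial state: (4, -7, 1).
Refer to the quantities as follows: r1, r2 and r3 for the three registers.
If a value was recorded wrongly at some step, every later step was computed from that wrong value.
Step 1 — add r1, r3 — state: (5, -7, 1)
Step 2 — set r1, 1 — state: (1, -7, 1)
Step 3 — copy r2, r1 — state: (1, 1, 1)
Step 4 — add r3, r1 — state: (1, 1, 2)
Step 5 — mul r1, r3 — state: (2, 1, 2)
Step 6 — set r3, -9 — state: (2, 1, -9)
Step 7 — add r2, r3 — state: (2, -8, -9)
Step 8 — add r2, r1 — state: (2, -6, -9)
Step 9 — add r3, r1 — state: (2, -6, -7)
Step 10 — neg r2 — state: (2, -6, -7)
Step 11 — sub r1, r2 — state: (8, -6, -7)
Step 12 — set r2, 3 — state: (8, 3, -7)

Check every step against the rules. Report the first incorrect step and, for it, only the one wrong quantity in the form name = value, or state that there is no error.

Recomputing the run from the initial state:
step 1: r1 = 5, r2 = -7, r3 = 1
step 2: r1 = 1, r2 = -7, r3 = 1
step 3: r1 = 1, r2 = 1, r3 = 1
step 4: r1 = 1, r2 = 1, r3 = 2
step 5: r1 = 2, r2 = 1, r3 = 2
step 6: r1 = 2, r2 = 1, r3 = -9
step 7: r1 = 2, r2 = -8, r3 = -9
step 8: r1 = 2, r2 = -6, r3 = -9
step 9: r1 = 2, r2 = -6, r3 = -7
step 10: r1 = 2, r2 = 6, r3 = -7
step 11: r1 = -4, r2 = 6, r3 = -7
step 12: r1 = -4, r2 = 3, r3 = -7
The first disagreement with the log is at step 10, where the value should be r2 = 6.

step 10, r2 = 6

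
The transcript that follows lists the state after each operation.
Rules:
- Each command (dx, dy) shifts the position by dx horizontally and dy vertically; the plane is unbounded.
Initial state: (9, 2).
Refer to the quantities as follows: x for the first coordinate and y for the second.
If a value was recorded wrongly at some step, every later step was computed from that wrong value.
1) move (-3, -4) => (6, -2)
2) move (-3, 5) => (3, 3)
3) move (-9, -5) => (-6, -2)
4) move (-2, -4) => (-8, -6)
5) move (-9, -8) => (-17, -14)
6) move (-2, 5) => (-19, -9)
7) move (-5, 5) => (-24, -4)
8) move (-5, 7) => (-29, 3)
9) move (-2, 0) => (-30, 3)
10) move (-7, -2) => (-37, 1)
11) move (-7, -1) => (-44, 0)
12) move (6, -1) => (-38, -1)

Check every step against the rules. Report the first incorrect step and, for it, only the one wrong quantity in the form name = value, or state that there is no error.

1. x = 9 + (-3) = 6, y = 2 + (-4) = -2 (agrees with the transcript)
2. x = 6 + (-3) = 3, y = -2 + (5) = 3 (agrees with the transcript)
3. x = 3 + (-9) = -6, y = 3 + (-5) = -2 (confirmed correct)
4. x = -6 + (-2) = -8, y = -2 + (-4) = -6 (exactly as logged)
5. x = -8 + (-9) = -17, y = -6 + (-8) = -14 (verified)
6. x = -17 + (-2) = -19, y = -14 + (5) = -9 (consistent with the transcript)
7. x = -19 + (-5) = -24, y = -9 + (5) = -4 (in agreement)
8. x = -24 + (-5) = -29, y = -4 + (7) = 3 (matches)
9. x = -29 + (-2) = -31, y = 3 + (0) = 3 (not what was recorded)
First deviation found at step 9; the corrected entry is x = -31.

step 9, x = -31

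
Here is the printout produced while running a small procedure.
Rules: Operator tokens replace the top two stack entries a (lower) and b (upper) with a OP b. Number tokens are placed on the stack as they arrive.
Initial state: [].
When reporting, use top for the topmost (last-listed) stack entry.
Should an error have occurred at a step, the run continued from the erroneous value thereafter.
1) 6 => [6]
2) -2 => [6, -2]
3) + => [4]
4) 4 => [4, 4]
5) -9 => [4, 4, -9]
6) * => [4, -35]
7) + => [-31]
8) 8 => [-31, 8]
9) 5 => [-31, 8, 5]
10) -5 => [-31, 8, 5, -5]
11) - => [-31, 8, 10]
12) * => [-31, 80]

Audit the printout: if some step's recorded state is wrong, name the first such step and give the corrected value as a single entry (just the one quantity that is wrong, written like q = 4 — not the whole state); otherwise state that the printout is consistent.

Recomputing the run from the initial state:
step 1: [6]
step 2: [6, -2]
step 3: [4]
step 4: [4, 4]
step 5: [4, 4, -9]
step 6: [4, -36]
step 7: [-32]
step 8: [-32, 8]
step 9: [-32, 8, 5]
step 10: [-32, 8, 5, -5]
step 11: [-32, 8, 10]
step 12: [-32, 80]
The first disagreement with the printout is at step 6, where the value should be top = -36.

step 6, top = -36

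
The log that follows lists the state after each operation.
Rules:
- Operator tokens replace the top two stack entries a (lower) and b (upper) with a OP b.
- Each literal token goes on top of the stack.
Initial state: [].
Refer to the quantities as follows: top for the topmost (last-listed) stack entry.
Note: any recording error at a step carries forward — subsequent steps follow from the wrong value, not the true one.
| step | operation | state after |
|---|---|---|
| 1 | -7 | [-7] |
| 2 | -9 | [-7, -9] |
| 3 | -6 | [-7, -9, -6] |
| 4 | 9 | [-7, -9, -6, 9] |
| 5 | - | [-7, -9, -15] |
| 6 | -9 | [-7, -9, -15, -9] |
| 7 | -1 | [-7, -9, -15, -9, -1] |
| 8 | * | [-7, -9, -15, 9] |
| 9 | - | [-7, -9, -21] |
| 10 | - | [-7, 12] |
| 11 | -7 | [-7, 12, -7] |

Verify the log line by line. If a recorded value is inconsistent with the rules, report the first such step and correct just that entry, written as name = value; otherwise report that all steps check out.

Recomputing the run from the initial state:
step 1: [-7]
step 2: [-7, -9]
step 3: [-7, -9, -6]
step 4: [-7, -9, -6, 9]
step 5: [-7, -9, -15]
step 6: [-7, -9, -15, -9]
step 7: [-7, -9, -15, -9, -1]
step 8: [-7, -9, -15, 9]
step 9: [-7, -9, -24]
step 10: [-7, 15]
step 11: [-7, 15, -7]
The first disagreement with the log is at step 9, where the value should be top = -24.

step 9, top = -24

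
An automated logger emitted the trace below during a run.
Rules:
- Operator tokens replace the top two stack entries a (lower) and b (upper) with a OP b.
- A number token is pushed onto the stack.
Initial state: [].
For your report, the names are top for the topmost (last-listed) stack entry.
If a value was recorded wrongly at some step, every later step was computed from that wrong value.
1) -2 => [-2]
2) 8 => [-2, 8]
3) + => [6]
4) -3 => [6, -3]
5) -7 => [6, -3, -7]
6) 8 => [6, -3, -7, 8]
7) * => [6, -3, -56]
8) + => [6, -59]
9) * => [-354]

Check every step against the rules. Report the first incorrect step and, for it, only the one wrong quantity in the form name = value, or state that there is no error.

no error

Recomputing the run from the initial state:
step 1: [-2]
step 2: [-2, 8]
step 3: [6]
step 4: [6, -3]
step 5: [6, -3, -7]
step 6: [6, -3, -7, 8]
step 7: [6, -3, -56]
step 8: [6, -59]
step 9: [-354]
This matches the trace at every step.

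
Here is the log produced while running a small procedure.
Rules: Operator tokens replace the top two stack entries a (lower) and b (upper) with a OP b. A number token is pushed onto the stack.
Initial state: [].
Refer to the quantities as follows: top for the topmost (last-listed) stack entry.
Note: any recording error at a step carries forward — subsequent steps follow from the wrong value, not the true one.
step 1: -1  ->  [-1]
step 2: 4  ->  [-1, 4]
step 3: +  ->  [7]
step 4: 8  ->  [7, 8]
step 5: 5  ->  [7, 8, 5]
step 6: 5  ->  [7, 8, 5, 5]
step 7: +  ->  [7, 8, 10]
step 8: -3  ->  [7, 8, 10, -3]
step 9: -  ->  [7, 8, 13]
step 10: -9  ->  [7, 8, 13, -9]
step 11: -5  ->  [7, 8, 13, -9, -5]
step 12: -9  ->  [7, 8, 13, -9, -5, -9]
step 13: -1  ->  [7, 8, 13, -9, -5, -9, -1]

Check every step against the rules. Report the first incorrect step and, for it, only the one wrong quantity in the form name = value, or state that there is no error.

step 3, top = 3

1. push -1: top = -1 (in agreement)
2. push 4: top = 4 (exactly as logged)
3. -1 + 4 = 3 (not what was recorded)
Step 3 is the first one off; corrected, top = 3.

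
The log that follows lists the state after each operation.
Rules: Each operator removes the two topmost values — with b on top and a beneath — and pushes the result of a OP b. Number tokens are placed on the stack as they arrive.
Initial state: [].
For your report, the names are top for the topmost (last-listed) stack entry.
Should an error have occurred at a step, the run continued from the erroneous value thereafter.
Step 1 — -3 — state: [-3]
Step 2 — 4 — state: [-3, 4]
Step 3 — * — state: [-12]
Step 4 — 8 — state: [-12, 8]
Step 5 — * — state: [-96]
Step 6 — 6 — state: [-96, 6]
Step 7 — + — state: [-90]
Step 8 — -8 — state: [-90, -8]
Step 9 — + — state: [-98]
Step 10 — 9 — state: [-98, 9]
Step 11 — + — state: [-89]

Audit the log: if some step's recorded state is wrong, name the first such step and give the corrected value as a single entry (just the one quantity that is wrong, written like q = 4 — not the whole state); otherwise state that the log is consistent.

no error

1. push -3: top = -3 (consistent with the log)
2. push 4: top = 4 (in agreement)
3. -3 * 4 = -12 (same as recorded)
4. push 8: top = 8 (checks out)
5. -12 * 8 = -96 (agrees with the log)
6. push 6: top = 6 (checks out)
7. -96 + 6 = -90 (matches)
8. push -8: top = -8 (in agreement)
9. -90 + -8 = -98 (exactly as logged)
10. push 9: top = 9 (no discrepancy)
11. -98 + 9 = -89 (same as recorded)
All entries verified; no error found.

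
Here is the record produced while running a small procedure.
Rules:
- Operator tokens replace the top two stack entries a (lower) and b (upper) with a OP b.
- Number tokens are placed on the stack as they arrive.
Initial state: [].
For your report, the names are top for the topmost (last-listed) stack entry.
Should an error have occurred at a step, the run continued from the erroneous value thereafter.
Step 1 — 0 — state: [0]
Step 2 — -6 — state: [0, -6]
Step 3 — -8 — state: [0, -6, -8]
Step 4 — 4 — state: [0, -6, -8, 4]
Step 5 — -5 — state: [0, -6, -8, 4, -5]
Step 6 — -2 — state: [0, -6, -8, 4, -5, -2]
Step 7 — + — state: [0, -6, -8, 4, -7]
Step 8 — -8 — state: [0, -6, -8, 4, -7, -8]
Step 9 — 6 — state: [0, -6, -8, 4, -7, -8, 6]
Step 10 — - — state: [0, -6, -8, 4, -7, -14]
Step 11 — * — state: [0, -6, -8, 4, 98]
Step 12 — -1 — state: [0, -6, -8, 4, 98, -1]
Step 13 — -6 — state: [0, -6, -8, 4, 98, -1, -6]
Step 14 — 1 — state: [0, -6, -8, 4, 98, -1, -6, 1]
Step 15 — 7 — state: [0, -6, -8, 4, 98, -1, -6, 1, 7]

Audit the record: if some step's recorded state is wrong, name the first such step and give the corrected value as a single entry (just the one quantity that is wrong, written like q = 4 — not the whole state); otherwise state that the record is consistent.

no error

Recomputing the run from the initial state:
step 1: [0]
step 2: [0, -6]
step 3: [0, -6, -8]
step 4: [0, -6, -8, 4]
step 5: [0, -6, -8, 4, -5]
step 6: [0, -6, -8, 4, -5, -2]
step 7: [0, -6, -8, 4, -7]
step 8: [0, -6, -8, 4, -7, -8]
step 9: [0, -6, -8, 4, -7, -8, 6]
step 10: [0, -6, -8, 4, -7, -14]
step 11: [0, -6, -8, 4, 98]
step 12: [0, -6, -8, 4, 98, -1]
step 13: [0, -6, -8, 4, 98, -1, -6]
step 14: [0, -6, -8, 4, 98, -1, -6, 1]
step 15: [0, -6, -8, 4, 98, -1, -6, 1, 7]
This matches the record at every step.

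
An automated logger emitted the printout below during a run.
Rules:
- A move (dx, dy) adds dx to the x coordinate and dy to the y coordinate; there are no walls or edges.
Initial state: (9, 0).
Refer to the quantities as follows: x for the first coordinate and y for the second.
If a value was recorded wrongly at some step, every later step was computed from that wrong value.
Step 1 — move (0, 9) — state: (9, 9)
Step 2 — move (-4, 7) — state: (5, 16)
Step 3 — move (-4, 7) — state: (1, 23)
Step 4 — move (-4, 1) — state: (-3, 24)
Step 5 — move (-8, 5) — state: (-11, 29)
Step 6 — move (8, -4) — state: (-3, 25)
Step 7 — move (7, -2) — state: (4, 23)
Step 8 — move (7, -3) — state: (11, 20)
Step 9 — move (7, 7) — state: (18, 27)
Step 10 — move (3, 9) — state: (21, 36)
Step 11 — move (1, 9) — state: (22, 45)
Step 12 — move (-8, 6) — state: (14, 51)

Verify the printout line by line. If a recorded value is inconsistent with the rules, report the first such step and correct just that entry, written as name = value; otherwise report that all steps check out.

no error

Step 1: x = 9 + (0) = 9, y = 0 + (9) = 9 — same as recorded.
Step 2: x = 9 + (-4) = 5, y = 9 + (7) = 16 — in agreement.
Step 3: x = 5 + (-4) = 1, y = 16 + (7) = 23 — checks out.
Step 4: x = 1 + (-4) = -3, y = 23 + (1) = 24 — checks out.
Step 5: x = -3 + (-8) = -11, y = 24 + (5) = 29 — matches.
Step 6: x = -11 + (8) = -3, y = 29 + (-4) = 25 — checks out.
Step 7: x = -3 + (7) = 4, y = 25 + (-2) = 23 — in agreement.
Step 8: x = 4 + (7) = 11, y = 23 + (-3) = 20 — no discrepancy.
Step 9: x = 11 + (7) = 18, y = 20 + (7) = 27 — in agreement.
Step 10: x = 18 + (3) = 21, y = 27 + (9) = 36 — same as recorded.
Step 11: x = 21 + (1) = 22, y = 36 + (9) = 45 — matches.
Step 12: x = 22 + (-8) = 14, y = 45 + (6) = 51 — exactly as logged.
Nothing is out of place; the run is error-free.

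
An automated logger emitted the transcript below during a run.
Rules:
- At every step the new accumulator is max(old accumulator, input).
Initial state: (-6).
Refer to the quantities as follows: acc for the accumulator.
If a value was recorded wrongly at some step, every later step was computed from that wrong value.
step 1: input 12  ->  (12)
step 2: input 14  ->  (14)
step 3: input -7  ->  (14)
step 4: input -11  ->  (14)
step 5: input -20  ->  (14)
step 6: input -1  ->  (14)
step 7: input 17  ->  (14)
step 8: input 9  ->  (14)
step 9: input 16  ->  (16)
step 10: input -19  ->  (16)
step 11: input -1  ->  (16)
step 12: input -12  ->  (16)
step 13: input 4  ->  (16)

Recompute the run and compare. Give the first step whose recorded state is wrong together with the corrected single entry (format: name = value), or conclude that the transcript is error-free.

Recomputing the run from the initial state:
step 1: acc = 12
step 2: acc = 14
step 3: acc = 14
step 4: acc = 14
step 5: acc = 14
step 6: acc = 14
step 7: acc = 17
step 8: acc = 17
step 9: acc = 17
step 10: acc = 17
step 11: acc = 17
step 12: acc = 17
step 13: acc = 17
The first disagreement with the transcript is at step 7, where the value should be acc = 17.

step 7, acc = 17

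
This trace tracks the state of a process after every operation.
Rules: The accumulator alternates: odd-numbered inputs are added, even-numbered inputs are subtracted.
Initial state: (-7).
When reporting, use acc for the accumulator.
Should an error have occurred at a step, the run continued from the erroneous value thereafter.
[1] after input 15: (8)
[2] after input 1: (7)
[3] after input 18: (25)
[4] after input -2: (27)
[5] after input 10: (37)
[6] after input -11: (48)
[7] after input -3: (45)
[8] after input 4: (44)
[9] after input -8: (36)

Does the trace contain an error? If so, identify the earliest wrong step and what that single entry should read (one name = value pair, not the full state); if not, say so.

step 1: acc = -7 + 15 = 8 -> exactly as logged
step 2: acc = 8 - 1 = 7 -> verified
step 3: acc = 7 + 18 = 25 -> exactly as logged
step 4: acc = 25 - -2 = 27 -> confirmed correct
step 5: acc = 27 + 10 = 37 -> in agreement
step 6: acc = 37 - -11 = 48 -> in agreement
step 7: acc = 48 + -3 = 45 -> checks out
step 8: acc = 45 - 4 = 41 -> the recorded entry deviates here
The earliest wrong entry is at step 8: it should read acc = 41.

step 8, acc = 41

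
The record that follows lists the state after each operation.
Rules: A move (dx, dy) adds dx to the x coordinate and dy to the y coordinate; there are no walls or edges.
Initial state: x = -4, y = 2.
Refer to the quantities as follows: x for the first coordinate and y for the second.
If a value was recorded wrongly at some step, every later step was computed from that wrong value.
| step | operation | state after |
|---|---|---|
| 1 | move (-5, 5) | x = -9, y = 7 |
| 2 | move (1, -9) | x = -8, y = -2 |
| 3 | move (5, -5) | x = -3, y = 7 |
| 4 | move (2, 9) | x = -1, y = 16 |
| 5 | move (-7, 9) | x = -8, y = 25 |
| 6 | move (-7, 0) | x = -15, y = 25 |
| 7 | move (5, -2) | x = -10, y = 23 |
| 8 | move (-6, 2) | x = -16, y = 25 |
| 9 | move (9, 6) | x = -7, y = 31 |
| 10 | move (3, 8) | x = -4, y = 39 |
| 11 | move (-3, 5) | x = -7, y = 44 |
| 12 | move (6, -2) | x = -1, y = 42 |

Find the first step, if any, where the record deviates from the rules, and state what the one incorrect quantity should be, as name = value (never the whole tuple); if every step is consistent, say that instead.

Recomputing the run from the initial state:
step 1: x = -9, y = 7
step 2: x = -8, y = -2
step 3: x = -3, y = -7
step 4: x = -1, y = 2
step 5: x = -8, y = 11
step 6: x = -15, y = 11
step 7: x = -10, y = 9
step 8: x = -16, y = 11
step 9: x = -7, y = 17
step 10: x = -4, y = 25
step 11: x = -7, y = 30
step 12: x = -1, y = 28
The first disagreement with the record is at step 3, where the value should be y = -7.

step 3, y = -7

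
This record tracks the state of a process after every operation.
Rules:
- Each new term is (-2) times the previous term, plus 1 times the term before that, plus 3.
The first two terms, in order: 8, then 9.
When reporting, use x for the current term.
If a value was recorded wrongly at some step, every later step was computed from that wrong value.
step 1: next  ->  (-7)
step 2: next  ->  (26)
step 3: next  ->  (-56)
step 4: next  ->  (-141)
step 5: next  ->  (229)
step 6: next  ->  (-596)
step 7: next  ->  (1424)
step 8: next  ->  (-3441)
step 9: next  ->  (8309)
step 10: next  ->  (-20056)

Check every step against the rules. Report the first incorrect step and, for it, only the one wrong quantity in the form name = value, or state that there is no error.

step 4, x = 141

step 1: x = -2*(9) + (1)*(8) + (3) = -7 -> agrees with the record
step 2: x = -2*(-7) + (1)*(9) + (3) = 26 -> consistent with the record
step 3: x = -2*(26) + (1)*(-7) + (3) = -56 -> exactly as logged
step 4: x = -2*(-56) + (1)*(26) + (3) = 141 -> the record has a different value
That makes step 4 the first incorrect line — x = 141 is what it should show.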